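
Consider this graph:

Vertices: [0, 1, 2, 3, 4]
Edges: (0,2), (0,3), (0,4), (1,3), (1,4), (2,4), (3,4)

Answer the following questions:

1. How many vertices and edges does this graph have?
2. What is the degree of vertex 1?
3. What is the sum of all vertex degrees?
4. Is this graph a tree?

Count: 5 vertices, 7 edges.
Vertex 1 has neighbors [3, 4], degree = 2.
Handshaking lemma: 2 * 7 = 14.
A tree on 5 vertices has 4 edges. This graph has 7 edges (3 extra). Not a tree.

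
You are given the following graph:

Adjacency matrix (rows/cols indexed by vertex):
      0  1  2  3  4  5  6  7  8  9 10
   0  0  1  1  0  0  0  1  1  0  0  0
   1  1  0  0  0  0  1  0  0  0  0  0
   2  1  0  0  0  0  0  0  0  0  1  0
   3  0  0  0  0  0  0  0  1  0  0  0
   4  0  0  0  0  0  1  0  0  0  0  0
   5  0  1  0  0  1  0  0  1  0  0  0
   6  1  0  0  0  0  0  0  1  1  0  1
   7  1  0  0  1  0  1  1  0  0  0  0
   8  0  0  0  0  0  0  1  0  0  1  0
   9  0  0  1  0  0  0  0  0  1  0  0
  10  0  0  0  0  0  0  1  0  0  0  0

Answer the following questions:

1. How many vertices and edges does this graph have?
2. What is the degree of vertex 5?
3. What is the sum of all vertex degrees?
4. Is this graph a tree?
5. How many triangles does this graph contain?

Count: 11 vertices, 13 edges.
Vertex 5 has neighbors [1, 4, 7], degree = 3.
Handshaking lemma: 2 * 13 = 26.
A tree on 11 vertices has 10 edges. This graph has 13 edges (3 extra). Not a tree.
Number of triangles = 1.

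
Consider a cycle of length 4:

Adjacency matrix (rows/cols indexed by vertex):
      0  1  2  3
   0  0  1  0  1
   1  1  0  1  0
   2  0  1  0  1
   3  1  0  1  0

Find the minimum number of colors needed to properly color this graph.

This is an even cycle (C_4). Even cycles are bipartite.
Chromatic number = 2.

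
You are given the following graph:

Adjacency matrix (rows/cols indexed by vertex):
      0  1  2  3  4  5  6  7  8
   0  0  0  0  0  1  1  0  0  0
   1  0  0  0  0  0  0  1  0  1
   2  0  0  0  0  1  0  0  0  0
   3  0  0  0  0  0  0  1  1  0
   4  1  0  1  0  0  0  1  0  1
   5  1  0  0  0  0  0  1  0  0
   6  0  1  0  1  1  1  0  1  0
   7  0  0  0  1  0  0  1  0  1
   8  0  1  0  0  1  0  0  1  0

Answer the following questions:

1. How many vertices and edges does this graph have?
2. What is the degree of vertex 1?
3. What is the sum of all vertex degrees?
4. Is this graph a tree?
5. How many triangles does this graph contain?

Count: 9 vertices, 12 edges.
Vertex 1 has neighbors [6, 8], degree = 2.
Handshaking lemma: 2 * 12 = 24.
A tree on 9 vertices has 8 edges. This graph has 12 edges (4 extra). Not a tree.
Number of triangles = 1.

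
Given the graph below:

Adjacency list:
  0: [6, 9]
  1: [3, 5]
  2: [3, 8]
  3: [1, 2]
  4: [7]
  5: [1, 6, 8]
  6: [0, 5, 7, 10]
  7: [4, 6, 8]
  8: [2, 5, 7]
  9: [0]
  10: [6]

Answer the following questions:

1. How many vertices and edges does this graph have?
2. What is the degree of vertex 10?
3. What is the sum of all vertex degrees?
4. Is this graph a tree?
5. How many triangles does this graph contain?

Count: 11 vertices, 12 edges.
Vertex 10 has neighbors [6], degree = 1.
Handshaking lemma: 2 * 12 = 24.
A tree on 11 vertices has 10 edges. This graph has 12 edges (2 extra). Not a tree.
Number of triangles = 0.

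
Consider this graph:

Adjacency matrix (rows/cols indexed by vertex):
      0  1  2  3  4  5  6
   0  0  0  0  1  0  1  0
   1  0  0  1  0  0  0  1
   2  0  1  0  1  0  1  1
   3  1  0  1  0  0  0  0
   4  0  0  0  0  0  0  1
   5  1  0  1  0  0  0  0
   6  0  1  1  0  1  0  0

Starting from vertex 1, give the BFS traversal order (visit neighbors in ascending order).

BFS from vertex 1 (neighbors processed in ascending order):
Visit order: 1, 2, 6, 3, 5, 4, 0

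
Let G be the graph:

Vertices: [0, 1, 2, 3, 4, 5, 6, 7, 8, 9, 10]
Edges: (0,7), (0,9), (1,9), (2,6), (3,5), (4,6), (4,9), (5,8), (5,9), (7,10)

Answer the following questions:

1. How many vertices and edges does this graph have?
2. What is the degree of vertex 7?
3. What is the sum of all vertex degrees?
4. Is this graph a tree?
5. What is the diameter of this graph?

Count: 11 vertices, 10 edges.
Vertex 7 has neighbors [0, 10], degree = 2.
Handshaking lemma: 2 * 10 = 20.
A graph is a tree iff it is connected and has exactly n-1 edges. This graph is connected (all 11 vertices in one component) and has 11-1 = 10 edges. It is a tree.
Diameter (longest shortest path) = 6.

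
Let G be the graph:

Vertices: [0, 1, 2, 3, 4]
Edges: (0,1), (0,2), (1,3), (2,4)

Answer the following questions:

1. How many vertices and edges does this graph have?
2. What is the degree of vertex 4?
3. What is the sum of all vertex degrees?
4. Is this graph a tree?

Count: 5 vertices, 4 edges.
Vertex 4 has neighbors [2], degree = 1.
Handshaking lemma: 2 * 4 = 8.
A graph is a tree iff it is connected and has exactly n-1 edges. This graph is connected (all 5 vertices in one component) and has 5-1 = 4 edges. It is a tree.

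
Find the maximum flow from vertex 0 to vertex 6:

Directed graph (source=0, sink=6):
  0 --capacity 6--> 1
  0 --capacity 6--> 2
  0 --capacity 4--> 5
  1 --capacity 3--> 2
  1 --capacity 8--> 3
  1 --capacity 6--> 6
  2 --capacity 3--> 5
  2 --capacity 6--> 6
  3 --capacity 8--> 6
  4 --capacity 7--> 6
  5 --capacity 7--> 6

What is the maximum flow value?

Computing max flow:
  Flow on (0->1): 6/6
  Flow on (0->2): 6/6
  Flow on (0->5): 4/4
  Flow on (1->6): 6/6
  Flow on (2->6): 6/6
  Flow on (5->6): 4/7
Maximum flow = 16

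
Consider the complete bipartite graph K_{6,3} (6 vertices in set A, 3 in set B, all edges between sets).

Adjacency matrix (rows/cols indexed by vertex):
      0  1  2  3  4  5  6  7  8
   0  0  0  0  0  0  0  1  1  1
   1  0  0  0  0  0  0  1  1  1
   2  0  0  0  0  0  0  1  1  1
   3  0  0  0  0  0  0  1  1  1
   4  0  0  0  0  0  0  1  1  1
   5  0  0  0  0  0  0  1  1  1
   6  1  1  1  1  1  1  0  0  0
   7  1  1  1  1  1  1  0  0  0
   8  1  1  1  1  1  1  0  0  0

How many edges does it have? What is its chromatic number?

K_{6,3} has 6 * 3 = 18 edges.
Bipartite graphs have chromatic number 2 (color each partition differently).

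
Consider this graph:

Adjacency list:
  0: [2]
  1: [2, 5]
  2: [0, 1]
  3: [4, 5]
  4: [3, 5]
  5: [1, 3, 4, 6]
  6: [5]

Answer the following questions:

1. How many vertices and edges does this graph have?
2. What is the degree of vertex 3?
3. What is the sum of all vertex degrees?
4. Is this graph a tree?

Count: 7 vertices, 7 edges.
Vertex 3 has neighbors [4, 5], degree = 2.
Handshaking lemma: 2 * 7 = 14.
A tree on 7 vertices has 6 edges. This graph has 7 edges (1 extra). Not a tree.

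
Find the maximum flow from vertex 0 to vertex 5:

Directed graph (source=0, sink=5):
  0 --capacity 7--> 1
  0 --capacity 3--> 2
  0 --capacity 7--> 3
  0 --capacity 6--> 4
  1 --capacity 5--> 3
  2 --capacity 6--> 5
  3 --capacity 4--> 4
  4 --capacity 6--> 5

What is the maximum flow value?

Computing max flow:
  Flow on (0->1): 4/7
  Flow on (0->2): 3/3
  Flow on (0->4): 2/6
  Flow on (1->3): 4/5
  Flow on (2->5): 3/6
  Flow on (3->4): 4/4
  Flow on (4->5): 6/6
Maximum flow = 9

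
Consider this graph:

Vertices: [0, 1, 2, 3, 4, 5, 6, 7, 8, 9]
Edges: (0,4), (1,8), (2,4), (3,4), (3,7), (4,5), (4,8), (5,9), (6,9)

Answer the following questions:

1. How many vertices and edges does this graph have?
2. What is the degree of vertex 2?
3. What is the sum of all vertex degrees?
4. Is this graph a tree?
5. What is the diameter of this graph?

Count: 10 vertices, 9 edges.
Vertex 2 has neighbors [4], degree = 1.
Handshaking lemma: 2 * 9 = 18.
A graph is a tree iff it is connected and has exactly n-1 edges. This graph is connected (all 10 vertices in one component) and has 10-1 = 9 edges. It is a tree.
Diameter (longest shortest path) = 5.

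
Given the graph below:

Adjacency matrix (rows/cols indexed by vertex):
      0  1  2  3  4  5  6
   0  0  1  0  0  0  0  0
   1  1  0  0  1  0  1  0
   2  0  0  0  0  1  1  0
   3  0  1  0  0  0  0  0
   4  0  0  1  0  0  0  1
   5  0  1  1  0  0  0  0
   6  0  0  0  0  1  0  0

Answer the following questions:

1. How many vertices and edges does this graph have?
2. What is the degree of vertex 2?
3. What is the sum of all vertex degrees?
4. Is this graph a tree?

Count: 7 vertices, 6 edges.
Vertex 2 has neighbors [4, 5], degree = 2.
Handshaking lemma: 2 * 6 = 12.
A graph is a tree iff it is connected and has exactly n-1 edges. This graph is connected (all 7 vertices in one component) and has 7-1 = 6 edges. It is a tree.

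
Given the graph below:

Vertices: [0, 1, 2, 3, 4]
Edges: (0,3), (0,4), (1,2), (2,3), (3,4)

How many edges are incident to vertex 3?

Vertex 3 has neighbors [0, 2, 4], so deg(3) = 3.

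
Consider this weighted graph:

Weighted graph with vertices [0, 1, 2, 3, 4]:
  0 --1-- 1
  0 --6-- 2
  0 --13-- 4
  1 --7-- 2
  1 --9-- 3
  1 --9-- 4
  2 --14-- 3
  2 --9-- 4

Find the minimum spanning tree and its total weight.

Applying Kruskal's algorithm (sort edges by weight, add if no cycle):
  Add (0,1) w=1
  Add (0,2) w=6
  Skip (1,2) w=7 (creates cycle)
  Add (1,4) w=9
  Add (1,3) w=9
  Skip (2,4) w=9 (creates cycle)
  Skip (0,4) w=13 (creates cycle)
  Skip (2,3) w=14 (creates cycle)
MST weight = 25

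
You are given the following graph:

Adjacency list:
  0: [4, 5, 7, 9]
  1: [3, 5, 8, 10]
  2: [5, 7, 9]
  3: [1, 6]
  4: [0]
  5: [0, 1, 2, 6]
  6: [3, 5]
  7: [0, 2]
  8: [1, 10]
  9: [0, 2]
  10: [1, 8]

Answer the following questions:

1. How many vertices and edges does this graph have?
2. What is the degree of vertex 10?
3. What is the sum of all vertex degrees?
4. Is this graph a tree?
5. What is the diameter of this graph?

Count: 11 vertices, 14 edges.
Vertex 10 has neighbors [1, 8], degree = 2.
Handshaking lemma: 2 * 14 = 28.
A tree on 11 vertices has 10 edges. This graph has 14 edges (4 extra). Not a tree.
Diameter (longest shortest path) = 4.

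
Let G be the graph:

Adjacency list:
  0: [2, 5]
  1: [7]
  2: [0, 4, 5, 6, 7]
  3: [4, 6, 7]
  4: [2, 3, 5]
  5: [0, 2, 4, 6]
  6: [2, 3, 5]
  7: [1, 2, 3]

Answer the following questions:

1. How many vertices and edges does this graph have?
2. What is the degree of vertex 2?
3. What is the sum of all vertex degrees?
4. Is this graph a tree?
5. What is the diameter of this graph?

Count: 8 vertices, 12 edges.
Vertex 2 has neighbors [0, 4, 5, 6, 7], degree = 5.
Handshaking lemma: 2 * 12 = 24.
A tree on 8 vertices has 7 edges. This graph has 12 edges (5 extra). Not a tree.
Diameter (longest shortest path) = 3.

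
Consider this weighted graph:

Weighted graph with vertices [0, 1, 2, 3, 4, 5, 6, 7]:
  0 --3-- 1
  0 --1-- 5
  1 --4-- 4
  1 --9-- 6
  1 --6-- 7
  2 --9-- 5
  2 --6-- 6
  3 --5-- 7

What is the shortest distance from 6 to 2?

Using Dijkstra's algorithm from vertex 6:
Shortest path: 6 -> 2
Total weight: 6 = 6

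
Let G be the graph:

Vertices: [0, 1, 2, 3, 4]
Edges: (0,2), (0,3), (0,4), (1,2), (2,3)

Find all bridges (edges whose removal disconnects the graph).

A bridge is an edge whose removal increases the number of connected components.
Bridges found: (0,4), (1,2)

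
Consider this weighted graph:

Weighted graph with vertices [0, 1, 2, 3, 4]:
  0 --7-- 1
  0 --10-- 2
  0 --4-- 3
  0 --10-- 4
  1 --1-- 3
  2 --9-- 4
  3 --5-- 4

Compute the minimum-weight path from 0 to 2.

Using Dijkstra's algorithm from vertex 0:
Shortest path: 0 -> 2
Total weight: 10 = 10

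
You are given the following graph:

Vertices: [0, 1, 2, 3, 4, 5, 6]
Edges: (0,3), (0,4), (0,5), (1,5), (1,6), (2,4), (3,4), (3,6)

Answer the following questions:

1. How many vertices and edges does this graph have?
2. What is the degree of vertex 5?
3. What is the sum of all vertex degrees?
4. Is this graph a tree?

Count: 7 vertices, 8 edges.
Vertex 5 has neighbors [0, 1], degree = 2.
Handshaking lemma: 2 * 8 = 16.
A tree on 7 vertices has 6 edges. This graph has 8 edges (2 extra). Not a tree.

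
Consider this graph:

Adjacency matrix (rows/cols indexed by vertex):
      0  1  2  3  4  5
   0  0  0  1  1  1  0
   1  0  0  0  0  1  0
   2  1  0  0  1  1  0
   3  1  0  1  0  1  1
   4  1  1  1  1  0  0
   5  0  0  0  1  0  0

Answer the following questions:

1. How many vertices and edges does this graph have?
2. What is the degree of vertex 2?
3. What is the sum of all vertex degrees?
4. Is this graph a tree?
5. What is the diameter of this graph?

Count: 6 vertices, 8 edges.
Vertex 2 has neighbors [0, 3, 4], degree = 3.
Handshaking lemma: 2 * 8 = 16.
A tree on 6 vertices has 5 edges. This graph has 8 edges (3 extra). Not a tree.
Diameter (longest shortest path) = 3.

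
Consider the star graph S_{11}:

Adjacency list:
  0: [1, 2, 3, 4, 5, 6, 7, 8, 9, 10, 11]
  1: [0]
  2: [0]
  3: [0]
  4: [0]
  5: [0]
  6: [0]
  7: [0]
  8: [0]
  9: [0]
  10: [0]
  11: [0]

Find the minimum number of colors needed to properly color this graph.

S_{11} has one hub adjacent to 11 leaves; leaves are pairwise non-adjacent.
Color the hub 0 and every leaf 1.
Chromatic number = 2.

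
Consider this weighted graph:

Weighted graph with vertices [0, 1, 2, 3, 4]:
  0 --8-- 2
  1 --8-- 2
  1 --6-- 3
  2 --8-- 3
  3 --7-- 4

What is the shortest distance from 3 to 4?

Using Dijkstra's algorithm from vertex 3:
Shortest path: 3 -> 4
Total weight: 7 = 7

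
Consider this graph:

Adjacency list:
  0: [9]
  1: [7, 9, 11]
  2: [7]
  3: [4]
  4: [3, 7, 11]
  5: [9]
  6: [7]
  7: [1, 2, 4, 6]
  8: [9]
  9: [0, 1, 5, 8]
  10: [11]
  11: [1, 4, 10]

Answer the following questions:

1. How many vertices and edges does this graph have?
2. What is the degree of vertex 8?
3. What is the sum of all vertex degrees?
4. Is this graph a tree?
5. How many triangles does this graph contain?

Count: 12 vertices, 12 edges.
Vertex 8 has neighbors [9], degree = 1.
Handshaking lemma: 2 * 12 = 24.
A tree on 12 vertices has 11 edges. This graph has 12 edges (1 extra). Not a tree.
Number of triangles = 0.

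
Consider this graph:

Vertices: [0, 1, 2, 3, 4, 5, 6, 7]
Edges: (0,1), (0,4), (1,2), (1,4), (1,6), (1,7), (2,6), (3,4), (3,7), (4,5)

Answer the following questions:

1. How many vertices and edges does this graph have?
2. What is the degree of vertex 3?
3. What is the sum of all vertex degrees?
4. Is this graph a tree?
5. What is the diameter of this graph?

Count: 8 vertices, 10 edges.
Vertex 3 has neighbors [4, 7], degree = 2.
Handshaking lemma: 2 * 10 = 20.
A tree on 8 vertices has 7 edges. This graph has 10 edges (3 extra). Not a tree.
Diameter (longest shortest path) = 3.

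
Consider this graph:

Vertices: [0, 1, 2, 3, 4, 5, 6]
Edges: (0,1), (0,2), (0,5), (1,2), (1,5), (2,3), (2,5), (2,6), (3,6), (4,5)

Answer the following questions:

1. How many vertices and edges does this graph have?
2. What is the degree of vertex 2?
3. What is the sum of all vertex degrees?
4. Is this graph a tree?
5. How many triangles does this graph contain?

Count: 7 vertices, 10 edges.
Vertex 2 has neighbors [0, 1, 3, 5, 6], degree = 5.
Handshaking lemma: 2 * 10 = 20.
A tree on 7 vertices has 6 edges. This graph has 10 edges (4 extra). Not a tree.
Number of triangles = 5.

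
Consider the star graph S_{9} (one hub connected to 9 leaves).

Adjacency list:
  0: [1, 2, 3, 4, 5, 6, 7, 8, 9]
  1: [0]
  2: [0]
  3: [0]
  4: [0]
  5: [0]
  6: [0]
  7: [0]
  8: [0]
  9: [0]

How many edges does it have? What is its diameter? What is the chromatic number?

Star graph S_{9}: the hub connects to all 9 leaves.
Edges = 9.
Diameter = 2 (any leaf to hub is 1, leaf to leaf through hub is 2).
Star graphs are bipartite (hub vs leaves), so chromatic number = 2.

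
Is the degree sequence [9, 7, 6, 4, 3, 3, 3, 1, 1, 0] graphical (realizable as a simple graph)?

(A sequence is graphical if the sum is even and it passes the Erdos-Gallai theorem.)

Sum of degrees = 37. Sum is odd, so the sequence is NOT graphical.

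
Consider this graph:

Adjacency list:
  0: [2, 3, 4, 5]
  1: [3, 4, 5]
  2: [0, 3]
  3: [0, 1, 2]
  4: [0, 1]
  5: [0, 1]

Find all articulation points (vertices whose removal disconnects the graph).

No articulation points. The graph is biconnected.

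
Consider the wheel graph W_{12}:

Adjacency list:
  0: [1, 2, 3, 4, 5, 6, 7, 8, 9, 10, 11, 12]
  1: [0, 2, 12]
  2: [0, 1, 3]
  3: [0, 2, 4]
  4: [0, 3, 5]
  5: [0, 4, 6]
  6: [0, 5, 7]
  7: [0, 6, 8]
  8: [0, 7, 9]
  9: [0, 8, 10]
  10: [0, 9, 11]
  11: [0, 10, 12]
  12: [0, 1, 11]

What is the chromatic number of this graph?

W_{12} = C_{12} plus a hub adjacent to every cycle vertex.
The outer cycle needs 2 colors (even cycle); the hub is adjacent to all of them so needs a fresh color.
Chromatic number = 2 + 1 = 3.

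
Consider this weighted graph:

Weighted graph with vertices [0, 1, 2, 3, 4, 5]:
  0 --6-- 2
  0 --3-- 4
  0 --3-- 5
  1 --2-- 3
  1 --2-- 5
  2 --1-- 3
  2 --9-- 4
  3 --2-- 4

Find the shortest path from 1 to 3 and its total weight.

Using Dijkstra's algorithm from vertex 1:
Shortest path: 1 -> 3
Total weight: 2 = 2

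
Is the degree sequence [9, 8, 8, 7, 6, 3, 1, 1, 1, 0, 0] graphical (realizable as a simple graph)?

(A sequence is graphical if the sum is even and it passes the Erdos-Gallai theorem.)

Sum of degrees = 44. Sum is even but fails Erdos-Gallai. The sequence is NOT graphical.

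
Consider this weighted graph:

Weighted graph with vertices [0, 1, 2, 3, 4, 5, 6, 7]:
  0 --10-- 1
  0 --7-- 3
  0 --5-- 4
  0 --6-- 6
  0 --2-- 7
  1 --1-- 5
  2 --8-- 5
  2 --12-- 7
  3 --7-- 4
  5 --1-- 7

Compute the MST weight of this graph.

Applying Kruskal's algorithm (sort edges by weight, add if no cycle):
  Add (1,5) w=1
  Add (5,7) w=1
  Add (0,7) w=2
  Add (0,4) w=5
  Add (0,6) w=6
  Add (0,3) w=7
  Skip (3,4) w=7 (creates cycle)
  Add (2,5) w=8
  Skip (0,1) w=10 (creates cycle)
  Skip (2,7) w=12 (creates cycle)
MST weight = 30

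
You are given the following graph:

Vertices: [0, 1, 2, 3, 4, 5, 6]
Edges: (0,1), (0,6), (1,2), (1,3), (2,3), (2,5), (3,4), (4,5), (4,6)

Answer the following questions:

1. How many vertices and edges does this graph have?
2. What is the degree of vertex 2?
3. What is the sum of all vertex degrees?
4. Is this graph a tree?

Count: 7 vertices, 9 edges.
Vertex 2 has neighbors [1, 3, 5], degree = 3.
Handshaking lemma: 2 * 9 = 18.
A tree on 7 vertices has 6 edges. This graph has 9 edges (3 extra). Not a tree.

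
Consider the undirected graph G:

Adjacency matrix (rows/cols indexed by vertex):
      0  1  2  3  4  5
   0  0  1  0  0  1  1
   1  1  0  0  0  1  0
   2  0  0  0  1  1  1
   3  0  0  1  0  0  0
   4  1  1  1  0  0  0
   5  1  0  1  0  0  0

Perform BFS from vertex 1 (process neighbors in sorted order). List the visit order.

BFS from vertex 1 (neighbors processed in ascending order):
Visit order: 1, 0, 4, 5, 2, 3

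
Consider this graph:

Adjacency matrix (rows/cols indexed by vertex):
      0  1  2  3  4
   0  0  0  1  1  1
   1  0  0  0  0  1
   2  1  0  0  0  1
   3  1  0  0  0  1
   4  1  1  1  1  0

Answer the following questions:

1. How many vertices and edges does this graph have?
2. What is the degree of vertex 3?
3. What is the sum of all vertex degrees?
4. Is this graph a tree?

Count: 5 vertices, 6 edges.
Vertex 3 has neighbors [0, 4], degree = 2.
Handshaking lemma: 2 * 6 = 12.
A tree on 5 vertices has 4 edges. This graph has 6 edges (2 extra). Not a tree.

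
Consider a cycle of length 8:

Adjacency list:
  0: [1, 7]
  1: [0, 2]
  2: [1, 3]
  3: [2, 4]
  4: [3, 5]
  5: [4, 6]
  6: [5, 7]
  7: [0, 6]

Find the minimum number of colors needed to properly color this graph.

This is an even cycle (C_8). Even cycles are bipartite.
Chromatic number = 2.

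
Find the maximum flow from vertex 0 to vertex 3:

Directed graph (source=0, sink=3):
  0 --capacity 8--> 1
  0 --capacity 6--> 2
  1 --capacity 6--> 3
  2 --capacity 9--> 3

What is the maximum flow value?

Computing max flow:
  Flow on (0->1): 6/8
  Flow on (0->2): 6/6
  Flow on (1->3): 6/6
  Flow on (2->3): 6/9
Maximum flow = 12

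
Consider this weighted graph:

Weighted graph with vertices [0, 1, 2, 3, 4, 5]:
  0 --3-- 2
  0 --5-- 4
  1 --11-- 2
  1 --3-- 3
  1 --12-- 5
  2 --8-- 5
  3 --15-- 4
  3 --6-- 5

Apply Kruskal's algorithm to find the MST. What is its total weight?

Applying Kruskal's algorithm (sort edges by weight, add if no cycle):
  Add (0,2) w=3
  Add (1,3) w=3
  Add (0,4) w=5
  Add (3,5) w=6
  Add (2,5) w=8
  Skip (1,2) w=11 (creates cycle)
  Skip (1,5) w=12 (creates cycle)
  Skip (3,4) w=15 (creates cycle)
MST weight = 25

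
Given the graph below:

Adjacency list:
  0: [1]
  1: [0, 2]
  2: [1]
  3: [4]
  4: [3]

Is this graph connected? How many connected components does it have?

Checking connectivity: the graph has 2 connected component(s).
Components: [[0, 1, 2], [3, 4]]. The graph is NOT connected.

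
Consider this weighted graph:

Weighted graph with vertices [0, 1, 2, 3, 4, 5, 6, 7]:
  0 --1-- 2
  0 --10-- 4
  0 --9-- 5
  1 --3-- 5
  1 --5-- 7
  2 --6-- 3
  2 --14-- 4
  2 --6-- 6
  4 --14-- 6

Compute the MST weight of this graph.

Applying Kruskal's algorithm (sort edges by weight, add if no cycle):
  Add (0,2) w=1
  Add (1,5) w=3
  Add (1,7) w=5
  Add (2,6) w=6
  Add (2,3) w=6
  Add (0,5) w=9
  Add (0,4) w=10
  Skip (2,4) w=14 (creates cycle)
  Skip (4,6) w=14 (creates cycle)
MST weight = 40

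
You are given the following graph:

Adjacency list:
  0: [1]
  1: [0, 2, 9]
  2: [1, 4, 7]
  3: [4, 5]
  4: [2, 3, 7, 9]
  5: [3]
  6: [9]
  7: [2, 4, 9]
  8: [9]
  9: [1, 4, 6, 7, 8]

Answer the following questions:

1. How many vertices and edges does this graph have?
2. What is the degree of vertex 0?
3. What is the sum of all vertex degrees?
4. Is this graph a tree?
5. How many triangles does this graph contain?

Count: 10 vertices, 12 edges.
Vertex 0 has neighbors [1], degree = 1.
Handshaking lemma: 2 * 12 = 24.
A tree on 10 vertices has 9 edges. This graph has 12 edges (3 extra). Not a tree.
Number of triangles = 2.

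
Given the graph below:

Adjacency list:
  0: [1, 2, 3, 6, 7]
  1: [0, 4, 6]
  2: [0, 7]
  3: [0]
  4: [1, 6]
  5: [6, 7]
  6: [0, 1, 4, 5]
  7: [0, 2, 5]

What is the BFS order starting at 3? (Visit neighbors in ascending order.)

BFS from vertex 3 (neighbors processed in ascending order):
Visit order: 3, 0, 1, 2, 6, 7, 4, 5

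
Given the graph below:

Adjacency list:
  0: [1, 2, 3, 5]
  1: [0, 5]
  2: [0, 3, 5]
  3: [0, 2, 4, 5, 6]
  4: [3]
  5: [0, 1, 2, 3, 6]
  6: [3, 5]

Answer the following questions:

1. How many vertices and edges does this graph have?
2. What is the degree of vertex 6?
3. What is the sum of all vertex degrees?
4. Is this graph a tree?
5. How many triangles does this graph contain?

Count: 7 vertices, 11 edges.
Vertex 6 has neighbors [3, 5], degree = 2.
Handshaking lemma: 2 * 11 = 22.
A tree on 7 vertices has 6 edges. This graph has 11 edges (5 extra). Not a tree.
Number of triangles = 6.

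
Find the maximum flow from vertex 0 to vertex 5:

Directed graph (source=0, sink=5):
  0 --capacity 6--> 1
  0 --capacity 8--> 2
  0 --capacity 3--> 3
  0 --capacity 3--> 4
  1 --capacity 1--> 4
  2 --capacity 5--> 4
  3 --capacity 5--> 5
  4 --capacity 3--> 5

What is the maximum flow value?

Computing max flow:
  Flow on (0->2): 3/8
  Flow on (0->3): 3/3
  Flow on (2->4): 3/5
  Flow on (3->5): 3/5
  Flow on (4->5): 3/3
Maximum flow = 6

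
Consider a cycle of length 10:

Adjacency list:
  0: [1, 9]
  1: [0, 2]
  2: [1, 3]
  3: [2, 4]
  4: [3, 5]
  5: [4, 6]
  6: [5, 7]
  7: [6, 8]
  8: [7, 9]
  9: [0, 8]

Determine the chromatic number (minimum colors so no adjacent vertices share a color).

This is an even cycle (C_10). Even cycles are bipartite.
Chromatic number = 2.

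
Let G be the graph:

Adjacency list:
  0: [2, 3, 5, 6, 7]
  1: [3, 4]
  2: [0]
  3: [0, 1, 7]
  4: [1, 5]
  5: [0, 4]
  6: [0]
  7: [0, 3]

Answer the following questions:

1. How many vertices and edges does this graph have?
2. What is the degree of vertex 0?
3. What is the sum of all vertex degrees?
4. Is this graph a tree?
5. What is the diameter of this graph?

Count: 8 vertices, 9 edges.
Vertex 0 has neighbors [2, 3, 5, 6, 7], degree = 5.
Handshaking lemma: 2 * 9 = 18.
A tree on 8 vertices has 7 edges. This graph has 9 edges (2 extra). Not a tree.
Diameter (longest shortest path) = 3.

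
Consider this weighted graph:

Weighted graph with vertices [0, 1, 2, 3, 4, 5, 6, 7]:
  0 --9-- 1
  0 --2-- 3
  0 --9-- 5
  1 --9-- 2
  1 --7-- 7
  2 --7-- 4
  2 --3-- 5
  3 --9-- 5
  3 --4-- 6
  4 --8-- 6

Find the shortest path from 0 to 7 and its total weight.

Using Dijkstra's algorithm from vertex 0:
Shortest path: 0 -> 1 -> 7
Total weight: 9 + 7 = 16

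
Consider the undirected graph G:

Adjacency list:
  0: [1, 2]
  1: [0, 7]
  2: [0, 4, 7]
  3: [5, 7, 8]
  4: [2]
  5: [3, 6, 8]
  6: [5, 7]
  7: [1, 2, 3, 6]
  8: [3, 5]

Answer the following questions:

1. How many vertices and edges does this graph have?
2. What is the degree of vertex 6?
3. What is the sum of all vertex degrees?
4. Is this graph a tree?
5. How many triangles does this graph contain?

Count: 9 vertices, 11 edges.
Vertex 6 has neighbors [5, 7], degree = 2.
Handshaking lemma: 2 * 11 = 22.
A tree on 9 vertices has 8 edges. This graph has 11 edges (3 extra). Not a tree.
Number of triangles = 1.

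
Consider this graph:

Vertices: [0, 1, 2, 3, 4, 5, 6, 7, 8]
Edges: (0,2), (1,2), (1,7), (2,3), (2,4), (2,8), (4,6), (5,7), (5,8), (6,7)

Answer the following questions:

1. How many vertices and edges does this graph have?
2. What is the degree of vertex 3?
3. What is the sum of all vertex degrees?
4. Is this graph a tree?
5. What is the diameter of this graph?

Count: 9 vertices, 10 edges.
Vertex 3 has neighbors [2], degree = 1.
Handshaking lemma: 2 * 10 = 20.
A tree on 9 vertices has 8 edges. This graph has 10 edges (2 extra). Not a tree.
Diameter (longest shortest path) = 3.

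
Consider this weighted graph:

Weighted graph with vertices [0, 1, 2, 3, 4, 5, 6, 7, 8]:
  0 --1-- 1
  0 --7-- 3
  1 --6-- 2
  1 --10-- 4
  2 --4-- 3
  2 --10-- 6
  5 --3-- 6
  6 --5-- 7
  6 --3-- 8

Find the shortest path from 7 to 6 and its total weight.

Using Dijkstra's algorithm from vertex 7:
Shortest path: 7 -> 6
Total weight: 5 = 5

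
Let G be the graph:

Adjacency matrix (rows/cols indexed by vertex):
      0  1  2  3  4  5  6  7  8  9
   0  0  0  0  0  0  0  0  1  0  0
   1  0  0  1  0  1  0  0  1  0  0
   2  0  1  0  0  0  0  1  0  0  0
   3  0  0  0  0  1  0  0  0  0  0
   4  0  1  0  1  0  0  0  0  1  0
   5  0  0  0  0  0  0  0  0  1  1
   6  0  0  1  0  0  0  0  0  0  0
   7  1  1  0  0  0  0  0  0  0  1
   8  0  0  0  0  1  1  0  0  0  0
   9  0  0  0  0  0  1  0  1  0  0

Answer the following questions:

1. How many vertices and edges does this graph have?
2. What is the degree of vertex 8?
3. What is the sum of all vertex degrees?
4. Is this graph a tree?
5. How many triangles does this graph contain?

Count: 10 vertices, 10 edges.
Vertex 8 has neighbors [4, 5], degree = 2.
Handshaking lemma: 2 * 10 = 20.
A tree on 10 vertices has 9 edges. This graph has 10 edges (1 extra). Not a tree.
Number of triangles = 0.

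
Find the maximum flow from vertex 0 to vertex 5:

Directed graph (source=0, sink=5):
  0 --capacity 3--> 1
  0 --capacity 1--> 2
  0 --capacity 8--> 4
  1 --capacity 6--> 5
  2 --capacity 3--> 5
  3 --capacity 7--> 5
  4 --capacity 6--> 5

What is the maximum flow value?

Computing max flow:
  Flow on (0->1): 3/3
  Flow on (0->2): 1/1
  Flow on (0->4): 6/8
  Flow on (1->5): 3/6
  Flow on (2->5): 1/3
  Flow on (4->5): 6/6
Maximum flow = 10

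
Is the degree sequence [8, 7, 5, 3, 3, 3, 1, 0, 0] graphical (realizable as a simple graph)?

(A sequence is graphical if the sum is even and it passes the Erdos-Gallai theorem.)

Sum of degrees = 30. Sum is even but fails Erdos-Gallai. The sequence is NOT graphical.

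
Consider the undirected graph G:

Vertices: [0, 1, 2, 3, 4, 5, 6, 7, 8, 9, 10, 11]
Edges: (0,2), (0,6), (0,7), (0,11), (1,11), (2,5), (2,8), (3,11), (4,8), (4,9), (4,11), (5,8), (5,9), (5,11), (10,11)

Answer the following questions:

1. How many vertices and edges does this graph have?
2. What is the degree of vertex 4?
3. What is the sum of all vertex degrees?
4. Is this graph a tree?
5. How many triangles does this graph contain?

Count: 12 vertices, 15 edges.
Vertex 4 has neighbors [8, 9, 11], degree = 3.
Handshaking lemma: 2 * 15 = 30.
A tree on 12 vertices has 11 edges. This graph has 15 edges (4 extra). Not a tree.
Number of triangles = 1.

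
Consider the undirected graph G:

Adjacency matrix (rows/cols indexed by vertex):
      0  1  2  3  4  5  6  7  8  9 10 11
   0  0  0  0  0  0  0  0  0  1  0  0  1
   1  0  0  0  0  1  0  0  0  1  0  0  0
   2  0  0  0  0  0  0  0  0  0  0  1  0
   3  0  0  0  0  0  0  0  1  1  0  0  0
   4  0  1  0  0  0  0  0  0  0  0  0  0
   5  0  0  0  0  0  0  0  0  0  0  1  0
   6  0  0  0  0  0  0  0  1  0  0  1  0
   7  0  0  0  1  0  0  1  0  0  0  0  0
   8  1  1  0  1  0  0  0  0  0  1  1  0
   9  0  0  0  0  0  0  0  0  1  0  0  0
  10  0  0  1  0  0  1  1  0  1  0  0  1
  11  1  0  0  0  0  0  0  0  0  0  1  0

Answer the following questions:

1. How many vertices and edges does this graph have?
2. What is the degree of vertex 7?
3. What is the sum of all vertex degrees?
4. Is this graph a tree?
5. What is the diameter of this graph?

Count: 12 vertices, 13 edges.
Vertex 7 has neighbors [3, 6], degree = 2.
Handshaking lemma: 2 * 13 = 26.
A tree on 12 vertices has 11 edges. This graph has 13 edges (2 extra). Not a tree.
Diameter (longest shortest path) = 4.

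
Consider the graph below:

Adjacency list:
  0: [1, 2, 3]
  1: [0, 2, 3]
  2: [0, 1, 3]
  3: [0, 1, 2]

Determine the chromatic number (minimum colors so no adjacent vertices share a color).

The graph has a maximum clique of size 4 (lower bound on chromatic number).
A valid 4-coloring: {0: 0, 1: 1, 2: 2, 3: 3}.
Chromatic number = 4.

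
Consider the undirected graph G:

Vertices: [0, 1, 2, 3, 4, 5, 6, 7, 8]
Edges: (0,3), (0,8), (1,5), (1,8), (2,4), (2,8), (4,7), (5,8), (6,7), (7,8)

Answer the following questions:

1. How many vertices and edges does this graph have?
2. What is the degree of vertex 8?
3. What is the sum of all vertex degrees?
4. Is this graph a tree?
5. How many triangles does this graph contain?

Count: 9 vertices, 10 edges.
Vertex 8 has neighbors [0, 1, 2, 5, 7], degree = 5.
Handshaking lemma: 2 * 10 = 20.
A tree on 9 vertices has 8 edges. This graph has 10 edges (2 extra). Not a tree.
Number of triangles = 1.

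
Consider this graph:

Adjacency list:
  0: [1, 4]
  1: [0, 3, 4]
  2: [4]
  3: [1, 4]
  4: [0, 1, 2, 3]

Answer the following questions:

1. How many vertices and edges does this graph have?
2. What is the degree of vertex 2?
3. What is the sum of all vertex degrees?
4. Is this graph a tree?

Count: 5 vertices, 6 edges.
Vertex 2 has neighbors [4], degree = 1.
Handshaking lemma: 2 * 6 = 12.
A tree on 5 vertices has 4 edges. This graph has 6 edges (2 extra). Not a tree.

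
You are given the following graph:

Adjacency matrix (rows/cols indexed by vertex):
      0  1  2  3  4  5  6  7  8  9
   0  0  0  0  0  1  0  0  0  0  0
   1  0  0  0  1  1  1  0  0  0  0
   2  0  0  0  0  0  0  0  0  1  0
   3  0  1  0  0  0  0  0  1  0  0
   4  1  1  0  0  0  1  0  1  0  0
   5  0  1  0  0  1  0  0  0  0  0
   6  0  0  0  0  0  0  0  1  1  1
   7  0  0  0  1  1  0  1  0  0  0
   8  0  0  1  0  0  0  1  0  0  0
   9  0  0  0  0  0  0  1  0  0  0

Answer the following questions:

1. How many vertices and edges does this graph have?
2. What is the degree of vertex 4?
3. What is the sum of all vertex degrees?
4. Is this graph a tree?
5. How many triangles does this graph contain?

Count: 10 vertices, 11 edges.
Vertex 4 has neighbors [0, 1, 5, 7], degree = 4.
Handshaking lemma: 2 * 11 = 22.
A tree on 10 vertices has 9 edges. This graph has 11 edges (2 extra). Not a tree.
Number of triangles = 1.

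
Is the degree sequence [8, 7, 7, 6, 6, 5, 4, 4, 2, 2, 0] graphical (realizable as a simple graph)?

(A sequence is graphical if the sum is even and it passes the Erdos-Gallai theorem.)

Sum of degrees = 51. Sum is odd, so the sequence is NOT graphical.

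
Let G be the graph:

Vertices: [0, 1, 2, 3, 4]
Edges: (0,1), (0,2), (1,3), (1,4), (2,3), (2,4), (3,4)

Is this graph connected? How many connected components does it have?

Checking connectivity: the graph has 1 connected component(s).
All vertices are reachable from each other. The graph IS connected.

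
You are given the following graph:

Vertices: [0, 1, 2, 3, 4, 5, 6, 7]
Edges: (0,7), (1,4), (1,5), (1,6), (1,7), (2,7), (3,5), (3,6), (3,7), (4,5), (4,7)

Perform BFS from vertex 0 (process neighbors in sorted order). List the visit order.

BFS from vertex 0 (neighbors processed in ascending order):
Visit order: 0, 7, 1, 2, 3, 4, 5, 6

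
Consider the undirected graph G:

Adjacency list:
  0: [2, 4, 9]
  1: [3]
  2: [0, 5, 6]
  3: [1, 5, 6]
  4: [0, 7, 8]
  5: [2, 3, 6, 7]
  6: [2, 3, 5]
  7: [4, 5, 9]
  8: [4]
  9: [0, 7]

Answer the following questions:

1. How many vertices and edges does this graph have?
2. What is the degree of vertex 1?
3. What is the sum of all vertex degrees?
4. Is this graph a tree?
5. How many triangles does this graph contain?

Count: 10 vertices, 13 edges.
Vertex 1 has neighbors [3], degree = 1.
Handshaking lemma: 2 * 13 = 26.
A tree on 10 vertices has 9 edges. This graph has 13 edges (4 extra). Not a tree.
Number of triangles = 2.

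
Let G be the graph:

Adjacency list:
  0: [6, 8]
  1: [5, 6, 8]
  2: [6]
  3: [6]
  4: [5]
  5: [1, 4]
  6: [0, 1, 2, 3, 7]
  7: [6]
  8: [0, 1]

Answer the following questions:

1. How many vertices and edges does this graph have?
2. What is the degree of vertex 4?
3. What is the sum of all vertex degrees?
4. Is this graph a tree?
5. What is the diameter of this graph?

Count: 9 vertices, 9 edges.
Vertex 4 has neighbors [5], degree = 1.
Handshaking lemma: 2 * 9 = 18.
A tree on 9 vertices has 8 edges. This graph has 9 edges (1 extra). Not a tree.
Diameter (longest shortest path) = 4.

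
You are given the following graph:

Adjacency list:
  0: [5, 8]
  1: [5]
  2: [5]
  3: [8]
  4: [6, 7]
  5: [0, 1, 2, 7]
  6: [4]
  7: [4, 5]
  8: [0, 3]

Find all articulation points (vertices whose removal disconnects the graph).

An articulation point is a vertex whose removal disconnects the graph.
Articulation points: [0, 4, 5, 7, 8]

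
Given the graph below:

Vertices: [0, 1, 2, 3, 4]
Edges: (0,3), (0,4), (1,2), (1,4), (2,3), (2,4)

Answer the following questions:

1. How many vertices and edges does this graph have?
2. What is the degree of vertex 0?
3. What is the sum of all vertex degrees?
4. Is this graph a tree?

Count: 5 vertices, 6 edges.
Vertex 0 has neighbors [3, 4], degree = 2.
Handshaking lemma: 2 * 6 = 12.
A tree on 5 vertices has 4 edges. This graph has 6 edges (2 extra). Not a tree.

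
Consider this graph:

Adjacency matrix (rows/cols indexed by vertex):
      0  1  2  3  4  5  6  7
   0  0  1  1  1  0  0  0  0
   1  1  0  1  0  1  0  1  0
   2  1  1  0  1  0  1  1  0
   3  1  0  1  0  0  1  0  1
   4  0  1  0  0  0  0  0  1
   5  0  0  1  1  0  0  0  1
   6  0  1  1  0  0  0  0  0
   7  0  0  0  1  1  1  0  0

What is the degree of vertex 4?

Vertex 4 has neighbors [1, 7], so deg(4) = 2.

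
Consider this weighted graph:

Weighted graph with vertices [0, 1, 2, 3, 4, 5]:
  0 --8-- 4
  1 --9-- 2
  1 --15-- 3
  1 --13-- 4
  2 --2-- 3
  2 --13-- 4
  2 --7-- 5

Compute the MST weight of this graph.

Applying Kruskal's algorithm (sort edges by weight, add if no cycle):
  Add (2,3) w=2
  Add (2,5) w=7
  Add (0,4) w=8
  Add (1,2) w=9
  Add (1,4) w=13
  Skip (2,4) w=13 (creates cycle)
  Skip (1,3) w=15 (creates cycle)
MST weight = 39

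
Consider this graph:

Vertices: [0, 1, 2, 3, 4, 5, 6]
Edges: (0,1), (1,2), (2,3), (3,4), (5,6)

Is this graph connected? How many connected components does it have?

Checking connectivity: the graph has 2 connected component(s).
Components: [[0, 1, 2, 3, 4], [5, 6]]. The graph is NOT connected.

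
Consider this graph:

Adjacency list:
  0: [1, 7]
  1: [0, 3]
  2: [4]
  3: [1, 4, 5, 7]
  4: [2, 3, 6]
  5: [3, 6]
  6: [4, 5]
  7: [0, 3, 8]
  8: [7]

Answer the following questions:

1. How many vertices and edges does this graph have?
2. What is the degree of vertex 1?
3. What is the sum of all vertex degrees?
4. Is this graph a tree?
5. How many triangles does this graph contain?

Count: 9 vertices, 10 edges.
Vertex 1 has neighbors [0, 3], degree = 2.
Handshaking lemma: 2 * 10 = 20.
A tree on 9 vertices has 8 edges. This graph has 10 edges (2 extra). Not a tree.
Number of triangles = 0.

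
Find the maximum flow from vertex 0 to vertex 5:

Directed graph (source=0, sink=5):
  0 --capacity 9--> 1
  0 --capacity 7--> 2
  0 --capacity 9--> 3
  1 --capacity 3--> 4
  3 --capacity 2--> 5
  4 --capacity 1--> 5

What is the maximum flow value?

Computing max flow:
  Flow on (0->1): 1/9
  Flow on (0->3): 2/9
  Flow on (1->4): 1/3
  Flow on (3->5): 2/2
  Flow on (4->5): 1/1
Maximum flow = 3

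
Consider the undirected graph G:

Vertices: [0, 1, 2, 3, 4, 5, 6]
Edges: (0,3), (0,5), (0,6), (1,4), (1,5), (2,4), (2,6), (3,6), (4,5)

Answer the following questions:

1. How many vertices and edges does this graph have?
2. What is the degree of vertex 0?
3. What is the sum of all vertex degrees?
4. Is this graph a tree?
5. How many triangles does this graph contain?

Count: 7 vertices, 9 edges.
Vertex 0 has neighbors [3, 5, 6], degree = 3.
Handshaking lemma: 2 * 9 = 18.
A tree on 7 vertices has 6 edges. This graph has 9 edges (3 extra). Not a tree.
Number of triangles = 2.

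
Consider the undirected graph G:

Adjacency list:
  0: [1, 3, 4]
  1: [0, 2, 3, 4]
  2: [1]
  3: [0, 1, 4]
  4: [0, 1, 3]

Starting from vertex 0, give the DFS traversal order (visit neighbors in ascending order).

DFS from vertex 0 (neighbors processed in ascending order):
Visit order: 0, 1, 2, 3, 4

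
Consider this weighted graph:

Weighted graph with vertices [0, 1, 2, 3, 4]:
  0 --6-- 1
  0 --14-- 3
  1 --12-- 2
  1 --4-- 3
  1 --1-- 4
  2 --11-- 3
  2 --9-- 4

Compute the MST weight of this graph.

Applying Kruskal's algorithm (sort edges by weight, add if no cycle):
  Add (1,4) w=1
  Add (1,3) w=4
  Add (0,1) w=6
  Add (2,4) w=9
  Skip (2,3) w=11 (creates cycle)
  Skip (1,2) w=12 (creates cycle)
  Skip (0,3) w=14 (creates cycle)
MST weight = 20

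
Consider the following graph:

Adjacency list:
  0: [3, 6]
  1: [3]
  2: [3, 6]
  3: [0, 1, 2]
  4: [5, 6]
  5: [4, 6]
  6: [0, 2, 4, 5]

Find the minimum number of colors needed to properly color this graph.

The graph has a maximum clique of size 3 (lower bound on chromatic number).
A valid 3-coloring: {0: 1, 1: 1, 2: 1, 3: 0, 4: 1, 5: 2, 6: 0}.
Chromatic number = 3.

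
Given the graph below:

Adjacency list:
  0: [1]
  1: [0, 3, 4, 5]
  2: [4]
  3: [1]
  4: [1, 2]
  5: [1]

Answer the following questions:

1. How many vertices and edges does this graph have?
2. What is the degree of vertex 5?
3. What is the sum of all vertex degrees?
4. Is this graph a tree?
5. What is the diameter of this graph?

Count: 6 vertices, 5 edges.
Vertex 5 has neighbors [1], degree = 1.
Handshaking lemma: 2 * 5 = 10.
A graph is a tree iff it is connected and has exactly n-1 edges. This graph is connected (all 6 vertices in one component) and has 6-1 = 5 edges. It is a tree.
Diameter (longest shortest path) = 3.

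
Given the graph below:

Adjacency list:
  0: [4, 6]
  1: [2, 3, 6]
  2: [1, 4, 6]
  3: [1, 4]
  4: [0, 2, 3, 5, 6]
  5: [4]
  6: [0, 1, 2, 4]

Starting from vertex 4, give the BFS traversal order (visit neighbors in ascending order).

BFS from vertex 4 (neighbors processed in ascending order):
Visit order: 4, 0, 2, 3, 5, 6, 1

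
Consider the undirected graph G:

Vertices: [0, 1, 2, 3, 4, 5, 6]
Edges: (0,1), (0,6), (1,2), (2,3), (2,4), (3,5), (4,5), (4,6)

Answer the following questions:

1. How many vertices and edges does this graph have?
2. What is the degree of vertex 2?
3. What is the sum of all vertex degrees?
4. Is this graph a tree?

Count: 7 vertices, 8 edges.
Vertex 2 has neighbors [1, 3, 4], degree = 3.
Handshaking lemma: 2 * 8 = 16.
A tree on 7 vertices has 6 edges. This graph has 8 edges (2 extra). Not a tree.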